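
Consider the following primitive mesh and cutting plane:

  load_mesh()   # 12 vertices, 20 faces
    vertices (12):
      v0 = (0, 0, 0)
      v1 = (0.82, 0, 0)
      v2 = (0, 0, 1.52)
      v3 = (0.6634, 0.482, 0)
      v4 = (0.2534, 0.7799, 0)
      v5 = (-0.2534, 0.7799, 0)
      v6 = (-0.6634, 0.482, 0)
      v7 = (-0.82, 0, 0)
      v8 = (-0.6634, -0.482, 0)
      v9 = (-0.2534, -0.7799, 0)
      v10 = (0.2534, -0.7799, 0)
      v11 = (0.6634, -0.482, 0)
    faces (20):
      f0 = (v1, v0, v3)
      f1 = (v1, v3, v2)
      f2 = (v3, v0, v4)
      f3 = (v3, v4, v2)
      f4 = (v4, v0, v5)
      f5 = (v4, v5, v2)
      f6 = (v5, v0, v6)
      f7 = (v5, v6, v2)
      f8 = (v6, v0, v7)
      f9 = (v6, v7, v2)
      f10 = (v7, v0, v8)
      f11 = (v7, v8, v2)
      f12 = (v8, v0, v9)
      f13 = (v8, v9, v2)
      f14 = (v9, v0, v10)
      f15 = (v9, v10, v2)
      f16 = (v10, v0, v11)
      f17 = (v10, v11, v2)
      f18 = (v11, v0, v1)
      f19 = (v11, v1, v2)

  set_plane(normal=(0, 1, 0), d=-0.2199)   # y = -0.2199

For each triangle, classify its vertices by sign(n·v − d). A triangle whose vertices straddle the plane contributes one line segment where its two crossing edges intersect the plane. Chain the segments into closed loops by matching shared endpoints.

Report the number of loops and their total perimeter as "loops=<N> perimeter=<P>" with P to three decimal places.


Straddling triangles (10 of 20):
  (v7,v0,v8) [++-] → (-0.302659, -0.2199, 0)–(-0.748555, -0.2199, 0)  len=0.4459
  (v7,v8,v2) [+-+] → (-0.748555, -0.2199, 0)–(-0.302659, -0.2199, 0.826539)  len=0.9391
  (v8,v0,v9) [-+-] → (-0.302659, -0.2199, 0)–(-0.0714485, -0.2199, 0)  len=0.2312
  (v8,v9,v2) [--+] → (-0.0714485, -0.2199, 1.09142)–(-0.302659, -0.2199, 0.826539)  len=0.3516
  (v9,v0,v10) [-+-] → (-0.0714485, -0.2199, 0)–(0.0714485, -0.2199, 0)  len=0.1429
  (v9,v10,v2) [--+] → (0.0714485, -0.2199, 1.09142)–(-0.0714485, -0.2199, 1.09142)  len=0.1429
  (v10,v0,v11) [-+-] → (0.0714485, -0.2199, 0)–(0.302659, -0.2199, 0)  len=0.2312
  (v10,v11,v2) [--+] → (0.302659, -0.2199, 0.826539)–(0.0714485, -0.2199, 1.09142)  len=0.3516
  (v11,v0,v1) [-++] → (0.302659, -0.2199, 0)–(0.748555, -0.2199, 0)  len=0.4459
  (v11,v1,v2) [-++] → (0.748555, -0.2199, 0)–(0.302659, -0.2199, 0.826539)  len=0.9391

Chained into 1 loop(s):
  loop 1: 10 segments, perimeter = 4.2215
Total perimeter = 4.221

loops=1 perimeter=4.221


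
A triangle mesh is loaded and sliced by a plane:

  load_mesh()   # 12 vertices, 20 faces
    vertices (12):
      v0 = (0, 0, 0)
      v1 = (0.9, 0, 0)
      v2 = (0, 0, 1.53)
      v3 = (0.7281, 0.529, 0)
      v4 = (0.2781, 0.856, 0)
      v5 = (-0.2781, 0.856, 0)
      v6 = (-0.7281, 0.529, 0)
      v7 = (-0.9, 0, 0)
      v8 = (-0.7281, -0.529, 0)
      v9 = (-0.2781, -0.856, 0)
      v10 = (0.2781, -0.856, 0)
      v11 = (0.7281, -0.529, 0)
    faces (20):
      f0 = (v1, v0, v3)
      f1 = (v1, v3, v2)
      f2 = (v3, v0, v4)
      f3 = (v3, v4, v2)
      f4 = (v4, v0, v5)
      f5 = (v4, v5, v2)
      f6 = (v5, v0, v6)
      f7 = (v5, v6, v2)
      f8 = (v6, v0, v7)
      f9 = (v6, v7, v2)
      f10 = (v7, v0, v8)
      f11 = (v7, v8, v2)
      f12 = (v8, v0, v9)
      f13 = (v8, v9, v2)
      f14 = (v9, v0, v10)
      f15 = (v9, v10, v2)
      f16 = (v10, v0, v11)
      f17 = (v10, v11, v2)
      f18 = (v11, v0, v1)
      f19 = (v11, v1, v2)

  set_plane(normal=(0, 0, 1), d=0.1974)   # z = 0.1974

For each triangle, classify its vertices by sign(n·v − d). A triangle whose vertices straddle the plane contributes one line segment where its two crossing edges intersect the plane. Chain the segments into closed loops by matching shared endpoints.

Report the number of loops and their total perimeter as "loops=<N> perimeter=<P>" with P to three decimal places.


loops=1 perimeter=4.845

Straddling triangles (10 of 20):
  (v1,v3,v2) [--+] → (0.634161, 0.460749, 0.1974)–(0.783882, 0, 0.1974)  len=0.4845
  (v3,v4,v2) [--+] → (0.24222, 0.745559, 0.1974)–(0.634161, 0.460749, 0.1974)  len=0.4845
  (v4,v5,v2) [--+] → (-0.24222, 0.745559, 0.1974)–(0.24222, 0.745559, 0.1974)  len=0.4844
  (v5,v6,v2) [--+] → (-0.634161, 0.460749, 0.1974)–(-0.24222, 0.745559, 0.1974)  len=0.4845
  (v6,v7,v2) [--+] → (-0.783882, 0, 0.1974)–(-0.634161, 0.460749, 0.1974)  len=0.4845
  (v7,v8,v2) [--+] → (-0.634161, -0.460749, 0.1974)–(-0.783882, 0, 0.1974)  len=0.4845
  (v8,v9,v2) [--+] → (-0.24222, -0.745559, 0.1974)–(-0.634161, -0.460749, 0.1974)  len=0.4845
  (v9,v10,v2) [--+] → (0.24222, -0.745559, 0.1974)–(-0.24222, -0.745559, 0.1974)  len=0.4844
  (v10,v11,v2) [--+] → (0.634161, -0.460749, 0.1974)–(0.24222, -0.745559, 0.1974)  len=0.4845
  (v11,v1,v2) [--+] → (0.783882, 0, 0.1974)–(0.634161, -0.460749, 0.1974)  len=0.4845

Chained into 1 loop(s):
  loop 1: 10 segments, perimeter = 4.8447
Total perimeter = 4.845


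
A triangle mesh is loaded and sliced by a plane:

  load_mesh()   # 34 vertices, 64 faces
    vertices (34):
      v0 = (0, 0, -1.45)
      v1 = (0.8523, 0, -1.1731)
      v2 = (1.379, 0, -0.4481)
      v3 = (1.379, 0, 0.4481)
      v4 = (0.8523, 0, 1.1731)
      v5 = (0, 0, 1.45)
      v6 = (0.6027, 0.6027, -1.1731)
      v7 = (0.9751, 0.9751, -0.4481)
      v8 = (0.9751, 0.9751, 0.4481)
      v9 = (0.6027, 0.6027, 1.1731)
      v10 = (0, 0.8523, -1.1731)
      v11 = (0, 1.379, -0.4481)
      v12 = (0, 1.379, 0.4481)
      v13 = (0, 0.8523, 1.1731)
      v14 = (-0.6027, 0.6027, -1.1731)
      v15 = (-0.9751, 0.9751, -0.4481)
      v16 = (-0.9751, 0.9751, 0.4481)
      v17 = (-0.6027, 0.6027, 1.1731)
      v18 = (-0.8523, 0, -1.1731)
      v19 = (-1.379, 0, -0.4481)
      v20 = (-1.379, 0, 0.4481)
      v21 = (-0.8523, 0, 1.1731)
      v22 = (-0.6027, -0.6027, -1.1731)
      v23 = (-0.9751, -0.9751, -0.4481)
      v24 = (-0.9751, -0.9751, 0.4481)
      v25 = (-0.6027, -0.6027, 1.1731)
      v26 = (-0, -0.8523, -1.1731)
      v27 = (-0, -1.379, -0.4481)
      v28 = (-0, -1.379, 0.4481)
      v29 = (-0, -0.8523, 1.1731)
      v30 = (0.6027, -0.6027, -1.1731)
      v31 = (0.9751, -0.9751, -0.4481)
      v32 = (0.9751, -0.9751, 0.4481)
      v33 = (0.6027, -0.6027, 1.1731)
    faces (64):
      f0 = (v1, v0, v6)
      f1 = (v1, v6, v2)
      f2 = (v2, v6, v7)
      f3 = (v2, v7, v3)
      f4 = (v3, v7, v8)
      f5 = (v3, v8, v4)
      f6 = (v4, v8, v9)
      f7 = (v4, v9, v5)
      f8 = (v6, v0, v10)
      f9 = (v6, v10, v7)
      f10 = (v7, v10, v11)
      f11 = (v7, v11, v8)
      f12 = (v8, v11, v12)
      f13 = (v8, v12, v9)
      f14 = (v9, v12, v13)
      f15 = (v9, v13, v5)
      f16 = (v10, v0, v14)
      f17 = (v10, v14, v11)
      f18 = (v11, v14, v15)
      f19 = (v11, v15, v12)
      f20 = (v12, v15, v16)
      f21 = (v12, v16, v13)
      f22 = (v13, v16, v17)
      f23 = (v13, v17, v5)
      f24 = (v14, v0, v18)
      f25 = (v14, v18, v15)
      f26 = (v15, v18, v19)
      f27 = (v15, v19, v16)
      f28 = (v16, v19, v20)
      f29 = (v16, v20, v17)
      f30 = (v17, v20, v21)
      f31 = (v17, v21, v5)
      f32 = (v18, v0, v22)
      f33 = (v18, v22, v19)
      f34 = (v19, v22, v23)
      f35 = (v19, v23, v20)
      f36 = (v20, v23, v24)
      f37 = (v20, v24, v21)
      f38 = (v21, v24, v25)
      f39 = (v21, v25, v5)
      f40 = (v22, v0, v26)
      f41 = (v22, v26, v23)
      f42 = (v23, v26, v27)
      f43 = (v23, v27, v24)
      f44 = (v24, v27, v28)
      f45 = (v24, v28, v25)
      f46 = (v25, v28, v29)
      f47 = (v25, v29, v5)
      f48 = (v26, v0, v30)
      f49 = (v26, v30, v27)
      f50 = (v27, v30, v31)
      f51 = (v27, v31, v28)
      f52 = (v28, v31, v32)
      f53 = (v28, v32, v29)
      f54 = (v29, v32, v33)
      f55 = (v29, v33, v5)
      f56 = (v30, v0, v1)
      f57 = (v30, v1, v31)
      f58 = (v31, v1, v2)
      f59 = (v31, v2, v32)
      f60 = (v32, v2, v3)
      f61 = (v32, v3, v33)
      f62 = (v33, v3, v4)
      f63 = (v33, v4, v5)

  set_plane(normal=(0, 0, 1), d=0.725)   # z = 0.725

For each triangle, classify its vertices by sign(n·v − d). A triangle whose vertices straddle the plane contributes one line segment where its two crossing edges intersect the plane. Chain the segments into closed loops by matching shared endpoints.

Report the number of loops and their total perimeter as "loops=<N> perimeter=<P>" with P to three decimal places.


loops=1 perimeter=7.212

Straddling triangles (16 of 64):
  (v3,v8,v4) [--+] → (0.928199, 0.602679, 0.725)–(1.17784, 0, 0.725)  len=0.6523
  (v4,v8,v9) [+-+] → (0.928199, 0.602679, 0.725)–(0.832869, 0.832869, 0.725)  len=0.2491
  (v8,v12,v9) [--+] → (0.23019, 1.08251, 0.725)–(0.832869, 0.832869, 0.725)  len=0.6523
  (v9,v12,v13) [+-+] → (0.23019, 1.08251, 0.725)–(0, 1.17784, 0.725)  len=0.2491
  (v12,v16,v13) [--+] → (-0.602679, 0.928199, 0.725)–(0, 1.17784, 0.725)  len=0.6523
  (v13,v16,v17) [+-+] → (-0.602679, 0.928199, 0.725)–(-0.832869, 0.832869, 0.725)  len=0.2491
  (v16,v20,v17) [--+] → (-1.08251, 0.23019, 0.725)–(-0.832869, 0.832869, 0.725)  len=0.6523
  (v17,v20,v21) [+-+] → (-1.08251, 0.23019, 0.725)–(-1.17784, 0, 0.725)  len=0.2491
  (v20,v24,v21) [--+] → (-0.928199, -0.602679, 0.725)–(-1.17784, 0, 0.725)  len=0.6523
  (v21,v24,v25) [+-+] → (-0.928199, -0.602679, 0.725)–(-0.832869, -0.832869, 0.725)  len=0.2491
  (v24,v28,v25) [--+] → (-0.23019, -1.08251, 0.725)–(-0.832869, -0.832869, 0.725)  len=0.6523
  (v25,v28,v29) [+-+] → (-0.23019, -1.08251, 0.725)–(0, -1.17784, 0.725)  len=0.2491
  (v28,v32,v29) [--+] → (0.602679, -0.928199, 0.725)–(0, -1.17784, 0.725)  len=0.6523
  (v29,v32,v33) [+-+] → (0.602679, -0.928199, 0.725)–(0.832869, -0.832869, 0.725)  len=0.2491
  (v32,v3,v33) [--+] → (1.08251, -0.23019, 0.725)–(0.832869, -0.832869, 0.725)  len=0.6523
  (v33,v3,v4) [+-+] → (1.08251, -0.23019, 0.725)–(1.17784, 0, 0.725)  len=0.2491

Chained into 1 loop(s):
  loop 1: 16 segments, perimeter = 7.2119
Total perimeter = 7.212


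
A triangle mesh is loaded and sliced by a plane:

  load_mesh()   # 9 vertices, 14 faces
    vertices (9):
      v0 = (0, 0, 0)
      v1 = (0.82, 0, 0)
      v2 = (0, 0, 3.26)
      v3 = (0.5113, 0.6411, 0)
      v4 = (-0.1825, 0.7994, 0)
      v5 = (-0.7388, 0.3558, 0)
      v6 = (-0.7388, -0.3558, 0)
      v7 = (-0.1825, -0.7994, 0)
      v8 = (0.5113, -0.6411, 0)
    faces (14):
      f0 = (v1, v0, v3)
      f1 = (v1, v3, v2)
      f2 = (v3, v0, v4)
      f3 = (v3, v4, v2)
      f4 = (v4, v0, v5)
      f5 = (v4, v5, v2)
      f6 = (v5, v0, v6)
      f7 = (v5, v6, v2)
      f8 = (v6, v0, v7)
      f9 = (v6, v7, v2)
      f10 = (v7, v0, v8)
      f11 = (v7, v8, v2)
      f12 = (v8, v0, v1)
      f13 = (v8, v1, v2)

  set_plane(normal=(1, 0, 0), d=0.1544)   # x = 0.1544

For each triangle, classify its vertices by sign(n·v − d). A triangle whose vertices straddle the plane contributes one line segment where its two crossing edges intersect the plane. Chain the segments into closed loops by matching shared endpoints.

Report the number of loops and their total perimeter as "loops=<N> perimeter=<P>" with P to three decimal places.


loops=1 perimeter=6.954

Straddling triangles (8 of 14):
  (v1,v0,v3) [+-+] → (0.1544, 0, 0)–(0.1544, 0.193596, 0)  len=0.1936
  (v1,v3,v2) [++-] → (0.1544, 0.193596, 2.27556)–(0.1544, 0, 2.64617)  len=0.4181
  (v3,v0,v4) [+--] → (0.1544, 0.193596, 0)–(0.1544, 0.722532, 0)  len=0.5289
  (v3,v4,v2) [+--] → (0.1544, 0.722532, 0)–(0.1544, 0.193596, 2.27556)  len=2.3362
  (v7,v0,v8) [--+] → (0.1544, -0.193596, 0)–(0.1544, -0.722532, 0)  len=0.5289
  (v7,v8,v2) [-+-] → (0.1544, -0.722532, 0)–(0.1544, -0.193596, 2.27556)  len=2.3362
  (v8,v0,v1) [+-+] → (0.1544, -0.193596, 0)–(0.1544, 0, 0)  len=0.1936
  (v8,v1,v2) [++-] → (0.1544, 0, 2.64617)–(0.1544, -0.193596, 2.27556)  len=0.4181

Chained into 1 loop(s):
  loop 1: 8 segments, perimeter = 6.9538
Total perimeter = 6.954


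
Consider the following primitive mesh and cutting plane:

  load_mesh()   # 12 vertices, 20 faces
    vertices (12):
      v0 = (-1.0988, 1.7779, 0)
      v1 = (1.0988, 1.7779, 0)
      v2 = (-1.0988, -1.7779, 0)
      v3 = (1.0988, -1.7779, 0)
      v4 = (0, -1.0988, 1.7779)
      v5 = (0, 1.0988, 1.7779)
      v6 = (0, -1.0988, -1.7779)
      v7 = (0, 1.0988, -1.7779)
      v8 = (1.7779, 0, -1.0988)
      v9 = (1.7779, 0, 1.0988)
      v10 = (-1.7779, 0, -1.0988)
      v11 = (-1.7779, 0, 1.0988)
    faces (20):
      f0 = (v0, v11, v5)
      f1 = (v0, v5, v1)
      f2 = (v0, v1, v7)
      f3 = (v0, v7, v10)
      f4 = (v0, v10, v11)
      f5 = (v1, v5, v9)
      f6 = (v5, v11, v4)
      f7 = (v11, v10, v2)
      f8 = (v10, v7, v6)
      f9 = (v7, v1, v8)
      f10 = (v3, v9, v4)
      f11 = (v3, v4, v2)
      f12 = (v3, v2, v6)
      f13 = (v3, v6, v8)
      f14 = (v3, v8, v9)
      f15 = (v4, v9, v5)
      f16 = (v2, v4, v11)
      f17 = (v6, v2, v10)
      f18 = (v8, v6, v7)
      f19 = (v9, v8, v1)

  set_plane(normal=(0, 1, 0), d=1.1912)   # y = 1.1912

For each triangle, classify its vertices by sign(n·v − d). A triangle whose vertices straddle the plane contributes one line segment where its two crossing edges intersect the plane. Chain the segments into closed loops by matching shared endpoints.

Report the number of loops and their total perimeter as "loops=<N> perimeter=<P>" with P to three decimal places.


loops=1 perimeter=8.686

Straddling triangles (8 of 20):
  (v0,v11,v5) [+--] → (-1.3229, 1.1912, 0.3626)–(-0.149505, 1.1912, 1.53599)  len=1.6594
  (v0,v5,v1) [+-+] → (-0.149505, 1.1912, 1.53599)–(0.149505, 1.1912, 1.53599)  len=0.2990
  (v0,v1,v7) [++-] → (0.149505, 1.1912, -1.53599)–(-0.149505, 1.1912, -1.53599)  len=0.2990
  (v0,v7,v10) [+--] → (-0.149505, 1.1912, -1.53599)–(-1.3229, 1.1912, -0.3626)  len=1.6594
  (v0,v10,v11) [+--] → (-1.3229, 1.1912, -0.3626)–(-1.3229, 1.1912, 0.3626)  len=0.7252
  (v1,v5,v9) [+--] → (0.149505, 1.1912, 1.53599)–(1.3229, 1.1912, 0.3626)  len=1.6594
  (v7,v1,v8) [-+-] → (0.149505, 1.1912, -1.53599)–(1.3229, 1.1912, -0.3626)  len=1.6594
  (v9,v8,v1) [--+] → (1.3229, 1.1912, -0.3626)–(1.3229, 1.1912, 0.3626)  len=0.7252

Chained into 1 loop(s):
  loop 1: 8 segments, perimeter = 8.6861
Total perimeter = 8.686


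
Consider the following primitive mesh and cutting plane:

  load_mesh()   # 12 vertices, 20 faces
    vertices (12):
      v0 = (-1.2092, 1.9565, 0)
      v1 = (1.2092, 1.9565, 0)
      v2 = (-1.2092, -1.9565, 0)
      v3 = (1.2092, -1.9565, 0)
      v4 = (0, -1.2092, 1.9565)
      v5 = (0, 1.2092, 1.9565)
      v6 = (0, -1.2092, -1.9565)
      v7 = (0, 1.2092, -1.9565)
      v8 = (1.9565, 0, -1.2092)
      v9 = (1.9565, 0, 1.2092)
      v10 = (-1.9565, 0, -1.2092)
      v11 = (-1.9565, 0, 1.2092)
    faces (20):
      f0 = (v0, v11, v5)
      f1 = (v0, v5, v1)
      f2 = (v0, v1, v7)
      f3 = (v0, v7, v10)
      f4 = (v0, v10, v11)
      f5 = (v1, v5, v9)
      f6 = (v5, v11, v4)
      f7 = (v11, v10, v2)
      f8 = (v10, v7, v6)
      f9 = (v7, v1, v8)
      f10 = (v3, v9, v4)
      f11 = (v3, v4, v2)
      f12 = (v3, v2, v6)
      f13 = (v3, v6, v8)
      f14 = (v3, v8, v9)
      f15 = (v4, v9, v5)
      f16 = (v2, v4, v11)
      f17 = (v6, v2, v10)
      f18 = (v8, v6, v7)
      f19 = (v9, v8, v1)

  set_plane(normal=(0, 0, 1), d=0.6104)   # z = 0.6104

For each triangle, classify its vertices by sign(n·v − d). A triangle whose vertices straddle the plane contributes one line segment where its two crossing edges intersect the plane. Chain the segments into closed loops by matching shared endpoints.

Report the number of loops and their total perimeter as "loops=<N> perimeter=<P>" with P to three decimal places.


Straddling triangles (10 of 20):
  (v0,v11,v5) [-++] → (-1.58643, 0.968866, 0.6104)–(-0.831947, 1.72335, 0.6104)  len=1.0670
  (v0,v5,v1) [-+-] → (-0.831947, 1.72335, 0.6104)–(0.831947, 1.72335, 0.6104)  len=1.6639
  (v0,v10,v11) [--+] → (-1.9565, 0, 0.6104)–(-1.58643, 0.968866, 0.6104)  len=1.0371
  (v1,v5,v9) [-++] → (0.831947, 1.72335, 0.6104)–(1.58643, 0.968866, 0.6104)  len=1.0670
  (v11,v10,v2) [+--] → (-1.9565, 0, 0.6104)–(-1.58643, -0.968866, 0.6104)  len=1.0371
  (v3,v9,v4) [-++] → (1.58643, -0.968866, 0.6104)–(0.831947, -1.72335, 0.6104)  len=1.0670
  (v3,v4,v2) [-+-] → (0.831947, -1.72335, 0.6104)–(-0.831947, -1.72335, 0.6104)  len=1.6639
  (v3,v8,v9) [--+] → (1.9565, 0, 0.6104)–(1.58643, -0.968866, 0.6104)  len=1.0371
  (v2,v4,v11) [-++] → (-0.831947, -1.72335, 0.6104)–(-1.58643, -0.968866, 0.6104)  len=1.0670
  (v9,v8,v1) [+--] → (1.9565, 0, 0.6104)–(1.58643, 0.968866, 0.6104)  len=1.0371

Chained into 1 loop(s):
  loop 1: 10 segments, perimeter = 11.7444
Total perimeter = 11.744

loops=1 perimeter=11.744


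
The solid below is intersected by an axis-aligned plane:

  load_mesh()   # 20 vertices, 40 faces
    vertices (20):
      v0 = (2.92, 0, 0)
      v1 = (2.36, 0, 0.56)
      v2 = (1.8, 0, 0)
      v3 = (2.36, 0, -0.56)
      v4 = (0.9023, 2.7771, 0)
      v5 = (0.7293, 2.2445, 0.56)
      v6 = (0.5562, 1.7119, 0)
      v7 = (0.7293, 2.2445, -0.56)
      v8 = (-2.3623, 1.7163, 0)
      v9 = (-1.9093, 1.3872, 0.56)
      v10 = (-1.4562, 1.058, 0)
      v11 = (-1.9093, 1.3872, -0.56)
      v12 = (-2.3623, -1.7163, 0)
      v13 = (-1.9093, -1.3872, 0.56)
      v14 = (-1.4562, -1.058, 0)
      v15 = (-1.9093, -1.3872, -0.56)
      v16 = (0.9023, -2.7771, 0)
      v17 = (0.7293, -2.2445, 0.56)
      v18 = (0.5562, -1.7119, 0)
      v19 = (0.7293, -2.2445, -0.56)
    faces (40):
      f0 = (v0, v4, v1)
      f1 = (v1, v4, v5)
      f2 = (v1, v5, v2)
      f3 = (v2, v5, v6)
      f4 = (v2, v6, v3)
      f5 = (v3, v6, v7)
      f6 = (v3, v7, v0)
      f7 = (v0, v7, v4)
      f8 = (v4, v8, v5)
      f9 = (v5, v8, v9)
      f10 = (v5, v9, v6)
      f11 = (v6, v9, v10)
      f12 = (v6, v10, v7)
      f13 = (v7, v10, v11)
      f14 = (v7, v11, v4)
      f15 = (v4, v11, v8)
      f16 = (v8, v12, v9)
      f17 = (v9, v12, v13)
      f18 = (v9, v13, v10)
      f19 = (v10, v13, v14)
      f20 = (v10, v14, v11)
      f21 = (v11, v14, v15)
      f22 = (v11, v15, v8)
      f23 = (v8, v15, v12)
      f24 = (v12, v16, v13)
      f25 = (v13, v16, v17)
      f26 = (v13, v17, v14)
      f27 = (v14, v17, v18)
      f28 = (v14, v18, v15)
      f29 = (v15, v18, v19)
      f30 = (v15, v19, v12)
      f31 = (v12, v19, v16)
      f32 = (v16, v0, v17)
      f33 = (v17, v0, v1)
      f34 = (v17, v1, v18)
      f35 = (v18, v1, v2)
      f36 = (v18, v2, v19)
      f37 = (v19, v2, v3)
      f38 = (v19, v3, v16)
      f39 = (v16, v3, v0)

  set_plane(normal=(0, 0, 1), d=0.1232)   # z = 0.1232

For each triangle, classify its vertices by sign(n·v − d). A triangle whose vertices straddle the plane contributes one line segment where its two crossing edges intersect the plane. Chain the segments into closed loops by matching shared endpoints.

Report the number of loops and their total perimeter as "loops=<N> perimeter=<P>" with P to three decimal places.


Straddling triangles (20 of 40):
  (v0,v4,v1) [--+] → (1.22299, 2.16614, 0.1232)–(2.7968, 0, 0.1232)  len=2.6775
  (v1,v4,v5) [+-+] → (1.22299, 2.16614, 0.1232)–(0.86424, 2.65993, 0.1232)  len=0.6104
  (v1,v5,v2) [++-] → (1.56445, 0.49379, 0.1232)–(1.9232, 0, 0.1232)  len=0.6104
  (v2,v5,v6) [-+-] → (1.56445, 0.49379, 0.1232)–(0.594282, 1.82907, 0.1232)  len=1.6505
  (v4,v8,v5) [--+] → (-1.68215, 1.8325, 0.1232)–(0.86424, 2.65993, 0.1232)  len=2.6774
  (v5,v8,v9) [+-+] → (-1.68215, 1.8325, 0.1232)–(-2.26264, 1.6439, 0.1232)  len=0.6104
  (v5,v9,v6) [++-] → (0.01379, 1.64047, 0.1232)–(0.594282, 1.82907, 0.1232)  len=0.6104
  (v6,v9,v10) [-+-] → (0.01379, 1.64047, 0.1232)–(-1.55588, 1.13042, 0.1232)  len=1.6505
  (v8,v12,v9) [--+] → (-2.26264, -1.03353, 0.1232)–(-2.26264, 1.6439, 0.1232)  len=2.6774
  (v9,v12,v13) [+-+] → (-2.26264, -1.03353, 0.1232)–(-2.26264, -1.6439, 0.1232)  len=0.6104
  (v9,v13,v10) [++-] → (-1.55588, 0.520056, 0.1232)–(-1.55588, 1.13042, 0.1232)  len=0.6104
  (v10,v13,v14) [-+-] → (-1.55588, 0.520056, 0.1232)–(-1.55588, -1.13042, 0.1232)  len=1.6505
  (v12,v16,v13) [--+] → (0.283748, -2.47132, 0.1232)–(-2.26264, -1.6439, 0.1232)  len=2.6774
  (v13,v16,v17) [+-+] → (0.283748, -2.47132, 0.1232)–(0.86424, -2.65993, 0.1232)  len=0.6104
  (v13,v17,v14) [++-] → (-0.97539, -1.31903, 0.1232)–(-1.55588, -1.13042, 0.1232)  len=0.6104
  (v14,v17,v18) [-+-] → (-0.97539, -1.31903, 0.1232)–(0.594282, -1.82907, 0.1232)  len=1.6505
  (v16,v0,v17) [--+] → (2.43805, -0.49379, 0.1232)–(0.86424, -2.65993, 0.1232)  len=2.6775
  (v17,v0,v1) [+-+] → (2.43805, -0.49379, 0.1232)–(2.7968, 0, 0.1232)  len=0.6104
  (v17,v1,v18) [++-] → (0.953036, -1.33528, 0.1232)–(0.594282, -1.82907, 0.1232)  len=0.6104
  (v18,v1,v2) [-+-] → (0.953036, -1.33528, 0.1232)–(1.9232, 0, 0.1232)  len=1.6505

Chained into 2 loop(s):
  loop 1: 10 segments, perimeter = 16.4391
  loop 2: 10 segments, perimeter = 11.3042
Total perimeter = 27.743

loops=2 perimeter=27.743


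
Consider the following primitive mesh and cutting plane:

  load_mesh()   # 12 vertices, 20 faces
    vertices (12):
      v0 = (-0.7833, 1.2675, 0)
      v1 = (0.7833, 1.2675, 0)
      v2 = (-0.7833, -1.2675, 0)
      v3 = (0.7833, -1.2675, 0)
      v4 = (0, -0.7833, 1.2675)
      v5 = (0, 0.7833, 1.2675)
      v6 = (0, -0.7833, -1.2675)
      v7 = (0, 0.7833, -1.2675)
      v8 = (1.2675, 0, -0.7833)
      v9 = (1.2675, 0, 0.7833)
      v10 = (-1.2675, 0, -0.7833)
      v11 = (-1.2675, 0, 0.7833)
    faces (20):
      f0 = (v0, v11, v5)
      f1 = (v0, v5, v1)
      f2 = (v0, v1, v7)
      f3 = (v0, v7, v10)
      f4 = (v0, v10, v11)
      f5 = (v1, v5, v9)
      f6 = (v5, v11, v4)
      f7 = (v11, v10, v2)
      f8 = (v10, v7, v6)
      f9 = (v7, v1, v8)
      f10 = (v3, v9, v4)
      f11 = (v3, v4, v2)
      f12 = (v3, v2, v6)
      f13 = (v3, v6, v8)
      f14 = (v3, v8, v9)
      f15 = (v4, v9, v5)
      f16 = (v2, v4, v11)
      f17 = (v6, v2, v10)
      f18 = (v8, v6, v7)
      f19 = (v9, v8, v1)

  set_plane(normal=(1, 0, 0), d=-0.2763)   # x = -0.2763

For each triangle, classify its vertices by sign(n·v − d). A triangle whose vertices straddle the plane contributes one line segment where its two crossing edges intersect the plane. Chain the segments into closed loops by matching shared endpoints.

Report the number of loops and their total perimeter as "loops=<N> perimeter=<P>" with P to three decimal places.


Straddling triangles (10 of 20):
  (v0,v11,v5) [--+] → (-0.2763, 0.61255, 1.16195)–(-0.2763, 0.954096, 0.820404)  len=0.4830
  (v0,v5,v1) [-++] → (-0.2763, 0.954096, 0.820404)–(-0.2763, 1.2675, 0)  len=0.8782
  (v0,v1,v7) [-++] → (-0.2763, 1.2675, 0)–(-0.2763, 0.954096, -0.820404)  len=0.8782
  (v0,v7,v10) [-+-] → (-0.2763, 0.954096, -0.820404)–(-0.2763, 0.61255, -1.16195)  len=0.4830
  (v5,v11,v4) [+-+] → (-0.2763, 0.61255, 1.16195)–(-0.2763, -0.61255, 1.16195)  len=1.2251
  (v10,v7,v6) [-++] → (-0.2763, 0.61255, -1.16195)–(-0.2763, -0.61255, -1.16195)  len=1.2251
  (v3,v4,v2) [++-] → (-0.2763, -0.954096, 0.820404)–(-0.2763, -1.2675, 0)  len=0.8782
  (v3,v2,v6) [+-+] → (-0.2763, -1.2675, 0)–(-0.2763, -0.954096, -0.820404)  len=0.8782
  (v2,v4,v11) [-+-] → (-0.2763, -0.954096, 0.820404)–(-0.2763, -0.61255, 1.16195)  len=0.4830
  (v6,v2,v10) [+--] → (-0.2763, -0.954096, -0.820404)–(-0.2763, -0.61255, -1.16195)  len=0.4830

Chained into 1 loop(s):
  loop 1: 10 segments, perimeter = 7.8952
Total perimeter = 7.895

loops=1 perimeter=7.895


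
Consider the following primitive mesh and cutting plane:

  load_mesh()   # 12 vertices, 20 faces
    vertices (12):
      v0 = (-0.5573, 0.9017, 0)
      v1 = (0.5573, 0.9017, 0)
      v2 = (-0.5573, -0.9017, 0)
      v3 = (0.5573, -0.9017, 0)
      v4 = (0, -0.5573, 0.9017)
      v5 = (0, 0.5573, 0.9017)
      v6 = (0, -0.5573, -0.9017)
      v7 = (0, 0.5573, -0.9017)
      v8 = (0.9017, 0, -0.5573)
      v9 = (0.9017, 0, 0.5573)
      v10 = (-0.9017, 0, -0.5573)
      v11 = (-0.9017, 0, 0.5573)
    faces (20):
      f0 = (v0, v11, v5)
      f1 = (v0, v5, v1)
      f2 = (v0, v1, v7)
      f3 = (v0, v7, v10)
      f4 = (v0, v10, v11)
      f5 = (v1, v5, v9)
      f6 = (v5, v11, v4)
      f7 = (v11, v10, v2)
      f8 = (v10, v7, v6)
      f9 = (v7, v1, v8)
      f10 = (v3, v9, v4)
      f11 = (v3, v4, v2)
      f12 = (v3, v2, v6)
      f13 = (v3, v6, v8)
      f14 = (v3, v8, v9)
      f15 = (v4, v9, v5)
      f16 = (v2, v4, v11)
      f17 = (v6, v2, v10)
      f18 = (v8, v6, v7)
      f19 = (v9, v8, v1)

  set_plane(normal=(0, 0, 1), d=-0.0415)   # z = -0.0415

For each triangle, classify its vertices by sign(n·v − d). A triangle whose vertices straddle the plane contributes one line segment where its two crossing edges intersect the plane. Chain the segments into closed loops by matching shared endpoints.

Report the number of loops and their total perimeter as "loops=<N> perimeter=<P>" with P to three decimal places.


loops=1 perimeter=5.990

Straddling triangles (10 of 20):
  (v0,v1,v7) [++-] → (0.531651, 0.885849, -0.0415)–(-0.531651, 0.885849, -0.0415)  len=1.0633
  (v0,v7,v10) [+--] → (-0.531651, 0.885849, -0.0415)–(-0.582946, 0.834554, -0.0415)  len=0.0725
  (v0,v10,v11) [+-+] → (-0.582946, 0.834554, -0.0415)–(-0.9017, 0, -0.0415)  len=0.8934
  (v11,v10,v2) [+-+] → (-0.9017, 0, -0.0415)–(-0.582946, -0.834554, -0.0415)  len=0.8934
  (v7,v1,v8) [-+-] → (0.531651, 0.885849, -0.0415)–(0.582946, 0.834554, -0.0415)  len=0.0725
  (v3,v2,v6) [++-] → (-0.531651, -0.885849, -0.0415)–(0.531651, -0.885849, -0.0415)  len=1.0633
  (v3,v6,v8) [+--] → (0.531651, -0.885849, -0.0415)–(0.582946, -0.834554, -0.0415)  len=0.0725
  (v3,v8,v9) [+-+] → (0.582946, -0.834554, -0.0415)–(0.9017, 0, -0.0415)  len=0.8934
  (v6,v2,v10) [-+-] → (-0.531651, -0.885849, -0.0415)–(-0.582946, -0.834554, -0.0415)  len=0.0725
  (v9,v8,v1) [+-+] → (0.9017, 0, -0.0415)–(0.582946, 0.834554, -0.0415)  len=0.8934

Chained into 1 loop(s):
  loop 1: 10 segments, perimeter = 5.9902
Total perimeter = 5.990


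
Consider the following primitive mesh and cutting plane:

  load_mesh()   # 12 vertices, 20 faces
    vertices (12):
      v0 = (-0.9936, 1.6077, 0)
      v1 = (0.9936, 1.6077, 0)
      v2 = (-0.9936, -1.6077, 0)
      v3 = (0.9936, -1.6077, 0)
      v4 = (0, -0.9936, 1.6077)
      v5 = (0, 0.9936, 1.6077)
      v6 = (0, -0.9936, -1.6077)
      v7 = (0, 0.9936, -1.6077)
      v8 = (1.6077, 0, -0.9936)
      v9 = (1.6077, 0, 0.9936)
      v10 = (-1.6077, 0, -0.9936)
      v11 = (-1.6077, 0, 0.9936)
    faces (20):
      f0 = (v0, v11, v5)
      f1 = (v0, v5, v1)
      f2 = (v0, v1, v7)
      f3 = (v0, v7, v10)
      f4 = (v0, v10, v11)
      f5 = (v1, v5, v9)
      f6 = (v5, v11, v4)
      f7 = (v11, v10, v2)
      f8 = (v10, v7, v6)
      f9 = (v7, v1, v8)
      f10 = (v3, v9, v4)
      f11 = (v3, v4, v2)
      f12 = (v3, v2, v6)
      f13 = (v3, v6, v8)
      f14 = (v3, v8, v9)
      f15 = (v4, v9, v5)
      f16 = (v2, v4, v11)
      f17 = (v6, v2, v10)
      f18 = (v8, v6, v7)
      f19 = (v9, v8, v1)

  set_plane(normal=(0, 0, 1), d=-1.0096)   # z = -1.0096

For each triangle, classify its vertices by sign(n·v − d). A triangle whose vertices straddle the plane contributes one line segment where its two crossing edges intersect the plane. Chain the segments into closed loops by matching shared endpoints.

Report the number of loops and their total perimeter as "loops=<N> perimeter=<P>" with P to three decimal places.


Straddling triangles (8 of 20):
  (v0,v1,v7) [++-] → (0.369641, 1.22206, -1.0096)–(-0.369641, 1.22206, -1.0096)  len=0.7393
  (v0,v7,v10) [+-+] → (-0.369641, 1.22206, -1.0096)–(-1.56581, 0.0258876, -1.0096)  len=1.6916
  (v10,v7,v6) [+--] → (-1.56581, 0.0258876, -1.0096)–(-1.56581, -0.0258876, -1.0096)  len=0.0518
  (v7,v1,v8) [-++] → (0.369641, 1.22206, -1.0096)–(1.56581, 0.0258876, -1.0096)  len=1.6916
  (v3,v2,v6) [++-] → (-0.369641, -1.22206, -1.0096)–(0.369641, -1.22206, -1.0096)  len=0.7393
  (v3,v6,v8) [+-+] → (0.369641, -1.22206, -1.0096)–(1.56581, -0.0258876, -1.0096)  len=1.6916
  (v6,v2,v10) [-++] → (-0.369641, -1.22206, -1.0096)–(-1.56581, -0.0258876, -1.0096)  len=1.6916
  (v8,v6,v7) [+--] → (1.56581, -0.0258876, -1.0096)–(1.56581, 0.0258876, -1.0096)  len=0.0518

Chained into 1 loop(s):
  loop 1: 8 segments, perimeter = 8.3487
Total perimeter = 8.349

loops=1 perimeter=8.349


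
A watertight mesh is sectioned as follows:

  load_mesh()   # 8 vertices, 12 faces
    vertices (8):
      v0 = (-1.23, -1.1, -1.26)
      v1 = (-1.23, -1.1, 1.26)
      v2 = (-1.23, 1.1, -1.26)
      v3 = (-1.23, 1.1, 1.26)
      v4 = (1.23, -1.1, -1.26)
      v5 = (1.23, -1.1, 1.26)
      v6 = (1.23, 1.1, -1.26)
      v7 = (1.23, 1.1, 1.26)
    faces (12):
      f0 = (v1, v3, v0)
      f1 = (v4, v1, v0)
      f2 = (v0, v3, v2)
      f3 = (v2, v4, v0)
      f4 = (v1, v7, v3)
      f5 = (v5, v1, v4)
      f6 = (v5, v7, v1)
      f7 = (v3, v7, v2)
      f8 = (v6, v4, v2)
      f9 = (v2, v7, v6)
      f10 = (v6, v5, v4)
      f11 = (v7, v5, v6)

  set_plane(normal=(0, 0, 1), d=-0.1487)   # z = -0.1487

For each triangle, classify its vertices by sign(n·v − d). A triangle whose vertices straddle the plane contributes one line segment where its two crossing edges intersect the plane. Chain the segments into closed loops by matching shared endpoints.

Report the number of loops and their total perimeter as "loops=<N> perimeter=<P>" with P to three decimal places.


loops=1 perimeter=9.320

Straddling triangles (8 of 12):
  (v1,v3,v0) [++-] → (-1.23, -0.129817, -0.1487)–(-1.23, -1.1, -0.1487)  len=0.9702
  (v4,v1,v0) [-+-] → (0.14516, -1.1, -0.1487)–(-1.23, -1.1, -0.1487)  len=1.3752
  (v0,v3,v2) [-+-] → (-1.23, -0.129817, -0.1487)–(-1.23, 1.1, -0.1487)  len=1.2298
  (v5,v1,v4) [++-] → (0.14516, -1.1, -0.1487)–(1.23, -1.1, -0.1487)  len=1.0848
  (v3,v7,v2) [++-] → (-0.14516, 1.1, -0.1487)–(-1.23, 1.1, -0.1487)  len=1.0848
  (v2,v7,v6) [-+-] → (-0.14516, 1.1, -0.1487)–(1.23, 1.1, -0.1487)  len=1.3752
  (v6,v5,v4) [-+-] → (1.23, 0.129817, -0.1487)–(1.23, -1.1, -0.1487)  len=1.2298
  (v7,v5,v6) [++-] → (1.23, 0.129817, -0.1487)–(1.23, 1.1, -0.1487)  len=0.9702

Chained into 1 loop(s):
  loop 1: 8 segments, perimeter = 9.3200
Total perimeter = 9.320


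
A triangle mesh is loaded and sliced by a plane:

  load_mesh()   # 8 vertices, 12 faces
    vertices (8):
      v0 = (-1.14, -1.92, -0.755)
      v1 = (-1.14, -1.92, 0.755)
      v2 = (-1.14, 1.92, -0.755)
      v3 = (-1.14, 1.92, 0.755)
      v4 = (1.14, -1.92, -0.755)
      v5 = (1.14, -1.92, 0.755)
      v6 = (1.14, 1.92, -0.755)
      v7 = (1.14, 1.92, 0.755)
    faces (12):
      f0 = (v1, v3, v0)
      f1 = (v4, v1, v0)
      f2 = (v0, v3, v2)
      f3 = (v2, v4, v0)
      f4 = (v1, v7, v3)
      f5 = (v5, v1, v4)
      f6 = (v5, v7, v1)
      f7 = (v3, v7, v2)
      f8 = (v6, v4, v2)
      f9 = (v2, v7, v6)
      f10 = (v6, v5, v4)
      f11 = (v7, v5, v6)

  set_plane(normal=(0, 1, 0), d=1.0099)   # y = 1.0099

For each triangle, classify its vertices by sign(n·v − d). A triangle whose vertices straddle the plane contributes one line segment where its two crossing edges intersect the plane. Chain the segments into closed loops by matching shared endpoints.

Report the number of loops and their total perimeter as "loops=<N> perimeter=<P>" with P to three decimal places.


loops=1 perimeter=7.580

Straddling triangles (8 of 12):
  (v1,v3,v0) [-+-] → (-1.14, 1.0099, 0.755)–(-1.14, 1.0099, 0.397122)  len=0.3579
  (v0,v3,v2) [-++] → (-1.14, 1.0099, 0.397122)–(-1.14, 1.0099, -0.755)  len=1.1521
  (v2,v4,v0) [+--] → (-0.599628, 1.0099, -0.755)–(-1.14, 1.0099, -0.755)  len=0.5404
  (v1,v7,v3) [-++] → (0.599628, 1.0099, 0.755)–(-1.14, 1.0099, 0.755)  len=1.7396
  (v5,v7,v1) [-+-] → (1.14, 1.0099, 0.755)–(0.599628, 1.0099, 0.755)  len=0.5404
  (v6,v4,v2) [+-+] → (1.14, 1.0099, -0.755)–(-0.599628, 1.0099, -0.755)  len=1.7396
  (v6,v5,v4) [+--] → (1.14, 1.0099, -0.397122)–(1.14, 1.0099, -0.755)  len=0.3579
  (v7,v5,v6) [+-+] → (1.14, 1.0099, 0.755)–(1.14, 1.0099, -0.397122)  len=1.1521

Chained into 1 loop(s):
  loop 1: 8 segments, perimeter = 7.5800
Total perimeter = 7.580


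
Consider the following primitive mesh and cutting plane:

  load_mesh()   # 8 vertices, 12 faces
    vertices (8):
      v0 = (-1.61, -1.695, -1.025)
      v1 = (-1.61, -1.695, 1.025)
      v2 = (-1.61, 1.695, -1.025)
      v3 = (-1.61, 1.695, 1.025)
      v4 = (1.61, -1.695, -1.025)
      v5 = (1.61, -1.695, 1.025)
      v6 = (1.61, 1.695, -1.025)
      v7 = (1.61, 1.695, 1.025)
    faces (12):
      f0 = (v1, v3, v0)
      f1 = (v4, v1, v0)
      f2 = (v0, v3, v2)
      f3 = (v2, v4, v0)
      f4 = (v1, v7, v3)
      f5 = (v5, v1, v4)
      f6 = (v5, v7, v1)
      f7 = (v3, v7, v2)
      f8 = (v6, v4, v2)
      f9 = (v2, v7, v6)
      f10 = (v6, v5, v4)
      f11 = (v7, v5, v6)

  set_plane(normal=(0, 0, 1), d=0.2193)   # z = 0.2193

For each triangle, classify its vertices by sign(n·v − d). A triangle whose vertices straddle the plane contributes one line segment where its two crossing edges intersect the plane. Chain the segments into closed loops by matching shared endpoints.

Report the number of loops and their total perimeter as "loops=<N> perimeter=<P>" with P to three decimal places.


loops=1 perimeter=13.220

Straddling triangles (8 of 12):
  (v1,v3,v0) [++-] → (-1.61, 0.362647, 0.2193)–(-1.61, -1.695, 0.2193)  len=2.0576
  (v4,v1,v0) [-+-] → (-0.344461, -1.695, 0.2193)–(-1.61, -1.695, 0.2193)  len=1.2655
  (v0,v3,v2) [-+-] → (-1.61, 0.362647, 0.2193)–(-1.61, 1.695, 0.2193)  len=1.3324
  (v5,v1,v4) [++-] → (-0.344461, -1.695, 0.2193)–(1.61, -1.695, 0.2193)  len=1.9545
  (v3,v7,v2) [++-] → (0.344461, 1.695, 0.2193)–(-1.61, 1.695, 0.2193)  len=1.9545
  (v2,v7,v6) [-+-] → (0.344461, 1.695, 0.2193)–(1.61, 1.695, 0.2193)  len=1.2655
  (v6,v5,v4) [-+-] → (1.61, -0.362647, 0.2193)–(1.61, -1.695, 0.2193)  len=1.3324
  (v7,v5,v6) [++-] → (1.61, -0.362647, 0.2193)–(1.61, 1.695, 0.2193)  len=2.0576

Chained into 1 loop(s):
  loop 1: 8 segments, perimeter = 13.2200
Total perimeter = 13.220


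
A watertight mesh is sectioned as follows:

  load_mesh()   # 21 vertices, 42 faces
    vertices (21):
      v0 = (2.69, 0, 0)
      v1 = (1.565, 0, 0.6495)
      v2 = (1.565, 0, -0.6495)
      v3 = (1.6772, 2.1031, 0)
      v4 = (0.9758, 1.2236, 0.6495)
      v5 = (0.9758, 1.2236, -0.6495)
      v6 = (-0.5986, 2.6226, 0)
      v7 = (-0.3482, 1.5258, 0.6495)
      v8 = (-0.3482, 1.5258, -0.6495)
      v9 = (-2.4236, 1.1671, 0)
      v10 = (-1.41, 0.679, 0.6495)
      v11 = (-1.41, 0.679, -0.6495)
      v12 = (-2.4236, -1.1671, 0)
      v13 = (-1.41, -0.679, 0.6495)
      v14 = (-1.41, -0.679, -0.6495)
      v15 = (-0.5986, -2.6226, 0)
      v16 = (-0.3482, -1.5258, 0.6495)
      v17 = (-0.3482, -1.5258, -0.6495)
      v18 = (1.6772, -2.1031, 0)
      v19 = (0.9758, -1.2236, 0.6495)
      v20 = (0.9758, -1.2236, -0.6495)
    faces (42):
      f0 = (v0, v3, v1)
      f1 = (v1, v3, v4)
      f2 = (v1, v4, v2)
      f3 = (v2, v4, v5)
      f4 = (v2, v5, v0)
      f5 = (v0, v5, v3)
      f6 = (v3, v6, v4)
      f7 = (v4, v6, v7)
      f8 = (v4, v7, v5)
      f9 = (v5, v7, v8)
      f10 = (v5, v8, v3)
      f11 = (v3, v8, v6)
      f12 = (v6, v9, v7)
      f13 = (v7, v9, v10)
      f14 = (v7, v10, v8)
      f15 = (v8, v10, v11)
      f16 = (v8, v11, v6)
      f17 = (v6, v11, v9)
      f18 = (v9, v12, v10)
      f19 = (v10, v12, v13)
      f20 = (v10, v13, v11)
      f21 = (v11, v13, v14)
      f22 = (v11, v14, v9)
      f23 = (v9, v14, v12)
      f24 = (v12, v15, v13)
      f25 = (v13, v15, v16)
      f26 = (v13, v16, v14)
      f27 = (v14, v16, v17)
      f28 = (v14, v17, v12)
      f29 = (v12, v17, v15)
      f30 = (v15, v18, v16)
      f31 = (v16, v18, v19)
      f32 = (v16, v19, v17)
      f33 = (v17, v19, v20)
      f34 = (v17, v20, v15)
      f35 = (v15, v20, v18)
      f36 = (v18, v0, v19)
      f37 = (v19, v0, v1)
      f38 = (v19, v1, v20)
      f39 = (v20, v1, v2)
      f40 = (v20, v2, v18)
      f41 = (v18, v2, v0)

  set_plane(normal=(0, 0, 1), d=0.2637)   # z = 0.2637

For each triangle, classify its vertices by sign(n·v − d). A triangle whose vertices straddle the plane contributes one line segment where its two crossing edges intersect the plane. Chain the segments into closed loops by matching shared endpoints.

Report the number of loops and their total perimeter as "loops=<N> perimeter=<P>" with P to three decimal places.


Straddling triangles (28 of 42):
  (v0,v3,v1) [--+] → (1.63165, 1.24923, 0.2637)–(2.23324, 0, 0.2637)  len=1.3865
  (v1,v3,v4) [+-+] → (1.63165, 1.24923, 0.2637)–(1.39243, 1.74602, 0.2637)  len=0.5514
  (v1,v4,v2) [++-] → (1.15079, 0.860194, 0.2637)–(1.565, 0, 0.2637)  len=0.9547
  (v2,v4,v5) [-+-] → (1.15079, 0.860194, 0.2637)–(0.9758, 1.2236, 0.2637)  len=0.4033
  (v3,v6,v4) [--+] → (0.0406137, 2.0546, 0.2637)–(1.39243, 1.74602, 0.2637)  len=1.3866
  (v4,v6,v7) [+-+] → (0.0406137, 2.0546, 0.2637)–(-0.496936, 2.17729, 0.2637)  len=0.5514
  (v4,v7,v5) [++-] → (0.0450249, 1.43605, 0.2637)–(0.9758, 1.2236, 0.2637)  len=0.9547
  (v5,v7,v8) [-+-] → (0.0450249, 1.43605, 0.2637)–(-0.3482, 1.5258, 0.2637)  len=0.4033
  (v6,v9,v7) [--+] → (-1.58098, 1.31273, 0.2637)–(-0.496936, 2.17729, 0.2637)  len=1.3866
  (v7,v9,v10) [+-+] → (-1.58098, 1.31273, 0.2637)–(-2.01207, 0.968929, 0.2637)  len=0.5514
  (v7,v10,v8) [++-] → (-1.09465, 0.930498, 0.2637)–(-0.3482, 1.5258, 0.2637)  len=0.9548
  (v8,v10,v11) [-+-] → (-1.09465, 0.930498, 0.2637)–(-1.41, 0.679, 0.2637)  len=0.4034
  (v9,v12,v10) [--+] → (-2.01207, -0.417575, 0.2637)–(-2.01207, 0.968929, 0.2637)  len=1.3865
  (v10,v12,v13) [+-+] → (-2.01207, -0.417575, 0.2637)–(-2.01207, -0.968929, 0.2637)  len=0.5514
  (v10,v13,v11) [++-] → (-1.41, -0.275677, 0.2637)–(-1.41, 0.679, 0.2637)  len=0.9547
  (v11,v13,v14) [-+-] → (-1.41, -0.275677, 0.2637)–(-1.41, -0.679, 0.2637)  len=0.4033
  (v12,v15,v13) [--+] → (-0.928032, -1.83349, 0.2637)–(-2.01207, -0.968929, 0.2637)  len=1.3866
  (v13,v15,v16) [+-+] → (-0.928032, -1.83349, 0.2637)–(-0.496936, -2.17729, 0.2637)  len=0.5514
  (v13,v16,v14) [++-] → (-0.663552, -1.2743, 0.2637)–(-1.41, -0.679, 0.2637)  len=0.9548
  (v14,v16,v17) [-+-] → (-0.663552, -1.2743, 0.2637)–(-0.3482, -1.5258, 0.2637)  len=0.4034
  (v15,v18,v16) [--+] → (0.854878, -1.86871, 0.2637)–(-0.496936, -2.17729, 0.2637)  len=1.3866
  (v16,v18,v19) [+-+] → (0.854878, -1.86871, 0.2637)–(1.39243, -1.74602, 0.2637)  len=0.5514
  (v16,v19,v17) [++-] → (0.582575, -1.31335, 0.2637)–(-0.3482, -1.5258, 0.2637)  len=0.9547
  (v17,v19,v20) [-+-] → (0.582575, -1.31335, 0.2637)–(0.9758, -1.2236, 0.2637)  len=0.4033
  (v18,v0,v19) [--+] → (1.99403, -0.496787, 0.2637)–(1.39243, -1.74602, 0.2637)  len=1.3865
  (v19,v0,v1) [+-+] → (1.99403, -0.496787, 0.2637)–(2.23324, 0, 0.2637)  len=0.5514
  (v19,v1,v20) [++-] → (1.39001, -0.363406, 0.2637)–(0.9758, -1.2236, 0.2637)  len=0.9547
  (v20,v1,v2) [-+-] → (1.39001, -0.363406, 0.2637)–(1.565, 0, 0.2637)  len=0.4033

Chained into 2 loop(s):
  loop 1: 14 segments, perimeter = 13.5656
  loop 2: 14 segments, perimeter = 9.5065
Total perimeter = 23.072

loops=2 perimeter=23.072


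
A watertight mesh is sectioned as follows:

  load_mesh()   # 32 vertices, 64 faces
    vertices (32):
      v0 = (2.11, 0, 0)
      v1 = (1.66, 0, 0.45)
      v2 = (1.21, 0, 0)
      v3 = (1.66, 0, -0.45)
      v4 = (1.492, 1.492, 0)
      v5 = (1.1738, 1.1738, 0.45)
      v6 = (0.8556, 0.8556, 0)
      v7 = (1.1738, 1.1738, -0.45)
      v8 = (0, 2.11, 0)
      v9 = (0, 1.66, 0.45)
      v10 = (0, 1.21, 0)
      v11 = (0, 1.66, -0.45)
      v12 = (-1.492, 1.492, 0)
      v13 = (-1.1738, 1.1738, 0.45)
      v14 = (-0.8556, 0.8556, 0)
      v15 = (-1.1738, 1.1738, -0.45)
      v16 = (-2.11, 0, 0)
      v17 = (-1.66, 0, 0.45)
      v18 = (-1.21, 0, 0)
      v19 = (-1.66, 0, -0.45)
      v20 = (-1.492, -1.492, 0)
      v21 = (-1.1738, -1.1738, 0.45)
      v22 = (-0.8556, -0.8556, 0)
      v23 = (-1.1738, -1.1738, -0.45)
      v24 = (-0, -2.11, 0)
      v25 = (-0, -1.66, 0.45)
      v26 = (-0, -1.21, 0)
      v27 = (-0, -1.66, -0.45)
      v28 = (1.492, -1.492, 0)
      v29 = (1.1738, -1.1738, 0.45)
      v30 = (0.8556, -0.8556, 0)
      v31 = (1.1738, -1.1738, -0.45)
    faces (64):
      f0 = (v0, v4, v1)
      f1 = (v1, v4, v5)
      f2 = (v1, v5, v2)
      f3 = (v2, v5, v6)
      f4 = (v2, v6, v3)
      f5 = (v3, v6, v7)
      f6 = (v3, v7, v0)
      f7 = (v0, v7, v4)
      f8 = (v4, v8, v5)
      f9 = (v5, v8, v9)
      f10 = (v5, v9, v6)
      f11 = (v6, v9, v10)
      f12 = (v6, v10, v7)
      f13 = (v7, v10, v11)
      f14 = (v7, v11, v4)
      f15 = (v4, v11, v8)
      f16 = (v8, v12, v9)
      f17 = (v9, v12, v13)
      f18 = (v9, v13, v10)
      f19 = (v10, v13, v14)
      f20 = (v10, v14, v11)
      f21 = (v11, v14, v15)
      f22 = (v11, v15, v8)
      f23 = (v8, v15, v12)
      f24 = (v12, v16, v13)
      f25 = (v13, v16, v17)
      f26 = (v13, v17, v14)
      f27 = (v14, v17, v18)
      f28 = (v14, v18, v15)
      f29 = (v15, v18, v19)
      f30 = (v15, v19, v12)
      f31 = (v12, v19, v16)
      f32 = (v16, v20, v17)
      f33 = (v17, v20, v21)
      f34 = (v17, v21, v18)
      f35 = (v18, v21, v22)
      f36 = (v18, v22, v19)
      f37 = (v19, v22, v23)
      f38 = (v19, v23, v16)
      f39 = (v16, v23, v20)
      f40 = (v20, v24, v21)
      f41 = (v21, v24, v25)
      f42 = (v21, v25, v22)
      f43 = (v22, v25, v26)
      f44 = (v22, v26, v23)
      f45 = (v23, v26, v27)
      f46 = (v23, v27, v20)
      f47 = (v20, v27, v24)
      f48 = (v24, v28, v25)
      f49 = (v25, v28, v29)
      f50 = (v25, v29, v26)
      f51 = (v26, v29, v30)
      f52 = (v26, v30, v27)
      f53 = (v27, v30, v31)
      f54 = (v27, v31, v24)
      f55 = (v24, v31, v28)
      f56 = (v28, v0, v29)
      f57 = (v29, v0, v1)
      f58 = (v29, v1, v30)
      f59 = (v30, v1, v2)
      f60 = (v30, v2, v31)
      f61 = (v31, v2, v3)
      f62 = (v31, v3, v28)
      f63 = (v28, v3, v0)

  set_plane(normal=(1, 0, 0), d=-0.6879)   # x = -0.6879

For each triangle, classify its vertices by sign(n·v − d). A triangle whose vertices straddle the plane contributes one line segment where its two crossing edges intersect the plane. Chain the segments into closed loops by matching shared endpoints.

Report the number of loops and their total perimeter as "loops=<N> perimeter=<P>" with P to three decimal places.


Straddling triangles (16 of 64):
  (v8,v12,v9) [+-+] → (-0.6879, 1.82507, 0)–(-0.6879, 1.58254, 0.242523)  len=0.3430
  (v9,v12,v13) [+--] → (-0.6879, 1.58254, 0.242523)–(-0.6879, 1.37506, 0.45)  len=0.2934
  (v9,v13,v10) [+-+] → (-0.6879, 1.37506, 0.45)–(-0.6879, 1.18879, 0.26372)  len=0.2634
  (v10,v13,v14) [+--] → (-0.6879, 1.18879, 0.26372)–(-0.6879, 0.925063, 0)  len=0.3730
  (v10,v14,v11) [+-+] → (-0.6879, 0.925063, 0)–(-0.6879, 1.01326, -0.0882013)  len=0.1247
  (v11,v14,v15) [+--] → (-0.6879, 1.01326, -0.0882013)–(-0.6879, 1.37506, -0.45)  len=0.5117
  (v11,v15,v8) [+-+] → (-0.6879, 1.37506, -0.45)–(-0.6879, 1.56134, -0.26372)  len=0.2634
  (v8,v15,v12) [+--] → (-0.6879, 1.56134, -0.26372)–(-0.6879, 1.82507, 0)  len=0.3730
  (v20,v24,v21) [-+-] → (-0.6879, -1.82507, 0)–(-0.6879, -1.56134, 0.26372)  len=0.3730
  (v21,v24,v25) [-++] → (-0.6879, -1.56134, 0.26372)–(-0.6879, -1.37506, 0.45)  len=0.2634
  (v21,v25,v22) [-+-] → (-0.6879, -1.37506, 0.45)–(-0.6879, -1.01326, 0.0882013)  len=0.5117
  (v22,v25,v26) [-++] → (-0.6879, -1.01326, 0.0882013)–(-0.6879, -0.925063, 0)  len=0.1247
  (v22,v26,v23) [-+-] → (-0.6879, -0.925063, 0)–(-0.6879, -1.18879, -0.26372)  len=0.3730
  (v23,v26,v27) [-++] → (-0.6879, -1.18879, -0.26372)–(-0.6879, -1.37506, -0.45)  len=0.2634
  (v23,v27,v20) [-+-] → (-0.6879, -1.37506, -0.45)–(-0.6879, -1.58254, -0.242523)  len=0.2934
  (v20,v27,v24) [-++] → (-0.6879, -1.58254, -0.242523)–(-0.6879, -1.82507, 0)  len=0.3430

Chained into 2 loop(s):
  loop 1: 8 segments, perimeter = 2.5456
  loop 2: 8 segments, perimeter = 2.5456
Total perimeter = 5.091

loops=2 perimeter=5.091
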